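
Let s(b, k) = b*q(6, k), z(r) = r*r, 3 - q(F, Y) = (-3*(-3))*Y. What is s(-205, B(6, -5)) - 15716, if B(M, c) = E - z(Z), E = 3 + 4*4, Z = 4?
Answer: -10796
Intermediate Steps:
E = 19 (E = 3 + 16 = 19)
q(F, Y) = 3 - 9*Y (q(F, Y) = 3 - (-3*(-3))*Y = 3 - 9*Y)
z(r) = r²
B(M, c) = 3 (B(M, c) = 19 - 1*4² = 19 - 1*16 = 19 - 16 = 3)
s(b, k) = b*(3 - 9*k)
s(-205, B(6, -5)) - 15716 = 3*(-205)*(1 - 3*3) - 15716 = 3*(-205)*(1 - 9) - 15716 = 3*(-205)*(-8) - 15716 = 4920 - 15716 = -10796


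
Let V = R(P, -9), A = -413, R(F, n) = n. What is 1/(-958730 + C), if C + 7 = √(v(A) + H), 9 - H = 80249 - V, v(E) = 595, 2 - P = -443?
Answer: -958737/919176714823 - I*√79654/919176714823 ≈ -1.043e-6 - 3.0705e-10*I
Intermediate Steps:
P = 445 (P = 2 - 1*(-443) = 2 + 443 = 445)
V = -9
H = -80249 (H = 9 - (80249 - 1*(-9)) = 9 - (80249 + 9) = 9 - 1*80258 = 9 - 80258 = -80249)
C = -7 + I*√79654 (C = -7 + √(595 - 80249) = -7 + √(-79654) = -7 + I*√79654 ≈ -7.0 + 282.23*I)
1/(-958730 + C) = 1/(-958730 + (-7 + I*√79654)) = 1/(-958737 + I*√79654)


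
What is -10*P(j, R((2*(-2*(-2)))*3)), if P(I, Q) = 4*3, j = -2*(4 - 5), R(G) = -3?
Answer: -120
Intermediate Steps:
j = 2 (j = -2*(-1) = 2)
P(I, Q) = 12
-10*P(j, R((2*(-2*(-2)))*3)) = -10*12 = -120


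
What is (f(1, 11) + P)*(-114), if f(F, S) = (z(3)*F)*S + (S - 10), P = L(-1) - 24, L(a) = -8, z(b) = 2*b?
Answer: -3990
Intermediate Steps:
P = -32 (P = -8 - 24 = -32)
f(F, S) = -10 + S + 6*F*S (f(F, S) = ((2*3)*F)*S + (S - 10) = (6*F)*S + (-10 + S) = 6*F*S + (-10 + S) = -10 + S + 6*F*S)
(f(1, 11) + P)*(-114) = ((-10 + 11 + 6*1*11) - 32)*(-114) = ((-10 + 11 + 66) - 32)*(-114) = (67 - 32)*(-114) = 35*(-114) = -3990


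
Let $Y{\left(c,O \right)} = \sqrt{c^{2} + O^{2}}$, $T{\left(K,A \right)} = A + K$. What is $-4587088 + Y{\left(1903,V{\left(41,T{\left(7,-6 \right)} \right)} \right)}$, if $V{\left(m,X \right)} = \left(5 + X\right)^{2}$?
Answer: $-4587088 + \sqrt{3622705} \approx -4.5852 \cdot 10^{6}$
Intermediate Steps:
$Y{\left(c,O \right)} = \sqrt{O^{2} + c^{2}}$
$-4587088 + Y{\left(1903,V{\left(41,T{\left(7,-6 \right)} \right)} \right)} = -4587088 + \sqrt{\left(\left(5 + \left(-6 + 7\right)\right)^{2}\right)^{2} + 1903^{2}} = -4587088 + \sqrt{\left(\left(5 + 1\right)^{2}\right)^{2} + 3621409} = -4587088 + \sqrt{\left(6^{2}\right)^{2} + 3621409} = -4587088 + \sqrt{36^{2} + 3621409} = -4587088 + \sqrt{1296 + 3621409} = -4587088 + \sqrt{3622705}$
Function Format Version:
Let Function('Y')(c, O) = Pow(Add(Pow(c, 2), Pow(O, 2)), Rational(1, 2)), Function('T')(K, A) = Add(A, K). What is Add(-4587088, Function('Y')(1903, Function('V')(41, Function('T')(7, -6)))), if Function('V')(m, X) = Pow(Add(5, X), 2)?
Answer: Add(-4587088, Pow(3622705, Rational(1, 2))) ≈ -4.5852e+6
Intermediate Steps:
Function('Y')(c, O) = Pow(Add(Pow(O, 2), Pow(c, 2)), Rational(1, 2))
Add(-4587088, Function('Y')(1903, Function('V')(41, Function('T')(7, -6)))) = Add(-4587088, Pow(Add(Pow(Pow(Add(5, Add(-6, 7)), 2), 2), Pow(1903, 2)), Rational(1, 2))) = Add(-4587088, Pow(Add(Pow(Pow(Add(5, 1), 2), 2), 3621409), Rational(1, 2))) = Add(-4587088, Pow(Add(Pow(Pow(6, 2), 2), 3621409), Rational(1, 2))) = Add(-4587088, Pow(Add(Pow(36, 2), 3621409), Rational(1, 2))) = Add(-4587088, Pow(Add(1296, 3621409), Rational(1, 2))) = Add(-4587088, Pow(3622705, Rational(1, 2)))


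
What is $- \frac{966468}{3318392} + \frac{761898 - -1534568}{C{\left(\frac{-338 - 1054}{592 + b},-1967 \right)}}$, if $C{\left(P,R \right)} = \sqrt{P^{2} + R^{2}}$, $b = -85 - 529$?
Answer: $- \frac{241617}{829598} + \frac{25261126 \sqrt{468644185}}{468644185} \approx 1166.6$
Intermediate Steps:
$b = -614$
$- \frac{966468}{3318392} + \frac{761898 - -1534568}{C{\left(\frac{-338 - 1054}{592 + b},-1967 \right)}} = - \frac{966468}{3318392} + \frac{761898 - -1534568}{\sqrt{\left(\frac{-338 - 1054}{592 - 614}\right)^{2} + \left(-1967\right)^{2}}} = \left(-966468\right) \frac{1}{3318392} + \frac{761898 + 1534568}{\sqrt{\left(- \frac{1392}{-22}\right)^{2} + 3869089}} = - \frac{241617}{829598} + \frac{2296466}{\sqrt{\left(\left(-1392\right) \left(- \frac{1}{22}\right)\right)^{2} + 3869089}} = - \frac{241617}{829598} + \frac{2296466}{\sqrt{\left(\frac{696}{11}\right)^{2} + 3869089}} = - \frac{241617}{829598} + \frac{2296466}{\sqrt{\frac{484416}{121} + 3869089}} = - \frac{241617}{829598} + \frac{2296466}{\sqrt{\frac{468644185}{121}}} = - \frac{241617}{829598} + \frac{2296466}{\frac{1}{11} \sqrt{468644185}} = - \frac{241617}{829598} + 2296466 \frac{11 \sqrt{468644185}}{468644185} = - \frac{241617}{829598} + \frac{25261126 \sqrt{468644185}}{468644185}$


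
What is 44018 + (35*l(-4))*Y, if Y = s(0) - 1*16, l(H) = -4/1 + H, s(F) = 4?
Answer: 47378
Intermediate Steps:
l(H) = -4 + H (l(H) = -4*1 + H = -4 + H)
Y = -12 (Y = 4 - 1*16 = 4 - 16 = -12)
44018 + (35*l(-4))*Y = 44018 + (35*(-4 - 4))*(-12) = 44018 + (35*(-8))*(-12) = 44018 - 280*(-12) = 44018 + 3360 = 47378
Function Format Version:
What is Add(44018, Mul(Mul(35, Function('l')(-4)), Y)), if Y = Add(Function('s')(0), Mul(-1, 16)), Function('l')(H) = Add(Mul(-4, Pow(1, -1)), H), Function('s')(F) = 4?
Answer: 47378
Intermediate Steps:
Function('l')(H) = Add(-4, H) (Function('l')(H) = Add(Mul(-4, 1), H) = Add(-4, H))
Y = -12 (Y = Add(4, Mul(-1, 16)) = Add(4, -16) = -12)
Add(44018, Mul(Mul(35, Function('l')(-4)), Y)) = Add(44018, Mul(Mul(35, Add(-4, -4)), -12)) = Add(44018, Mul(Mul(35, -8), -12)) = Add(44018, Mul(-280, -12)) = Add(44018, 3360) = 47378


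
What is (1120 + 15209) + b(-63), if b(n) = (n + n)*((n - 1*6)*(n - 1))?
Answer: -540087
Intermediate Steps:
b(n) = 2*n*(-1 + n)*(-6 + n) (b(n) = (2*n)*((n - 6)*(-1 + n)) = (2*n)*((-6 + n)*(-1 + n)) = (2*n)*((-1 + n)*(-6 + n)) = 2*n*(-1 + n)*(-6 + n))
(1120 + 15209) + b(-63) = (1120 + 15209) + 2*(-63)*(6 + (-63)² - 7*(-63)) = 16329 + 2*(-63)*(6 + 3969 + 441) = 16329 + 2*(-63)*4416 = 16329 - 556416 = -540087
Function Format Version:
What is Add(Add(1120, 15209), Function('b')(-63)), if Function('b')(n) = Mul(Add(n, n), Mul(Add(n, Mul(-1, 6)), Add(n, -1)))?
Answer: -540087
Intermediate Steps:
Function('b')(n) = Mul(2, n, Add(-1, n), Add(-6, n)) (Function('b')(n) = Mul(Mul(2, n), Mul(Add(n, -6), Add(-1, n))) = Mul(Mul(2, n), Mul(Add(-6, n), Add(-1, n))) = Mul(Mul(2, n), Mul(Add(-1, n), Add(-6, n))) = Mul(2, n, Add(-1, n), Add(-6, n)))
Add(Add(1120, 15209), Function('b')(-63)) = Add(Add(1120, 15209), Mul(2, -63, Add(6, Pow(-63, 2), Mul(-7, -63)))) = Add(16329, Mul(2, -63, Add(6, 3969, 441))) = Add(16329, Mul(2, -63, 4416)) = Add(16329, -556416) = -540087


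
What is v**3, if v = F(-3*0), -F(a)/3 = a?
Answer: 0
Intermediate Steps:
F(a) = -3*a
v = 0 (v = -(-9)*0 = -3*0 = 0)
v**3 = 0**3 = 0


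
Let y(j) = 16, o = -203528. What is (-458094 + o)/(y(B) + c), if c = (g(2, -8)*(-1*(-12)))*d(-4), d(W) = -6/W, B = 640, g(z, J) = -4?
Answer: 330811/28 ≈ 11815.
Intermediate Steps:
c = -72 (c = (-(-4)*(-12))*(-6/(-4)) = (-4*12)*(-6*(-¼)) = -48*3/2 = -72)
(-458094 + o)/(y(B) + c) = (-458094 - 203528)/(16 - 72) = -661622/(-56) = -661622*(-1/56) = 330811/28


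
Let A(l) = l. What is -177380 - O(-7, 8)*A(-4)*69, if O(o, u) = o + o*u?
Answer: -194768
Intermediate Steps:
-177380 - O(-7, 8)*A(-4)*69 = -177380 - -7*(1 + 8)*(-4)*69 = -177380 - -7*9*(-4)*69 = -177380 - (-63*(-4))*69 = -177380 - 252*69 = -177380 - 1*17388 = -177380 - 17388 = -194768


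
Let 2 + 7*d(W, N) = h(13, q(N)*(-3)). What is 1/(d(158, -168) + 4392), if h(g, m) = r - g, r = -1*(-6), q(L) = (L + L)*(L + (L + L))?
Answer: 7/30735 ≈ 0.00022775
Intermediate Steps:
q(L) = 6*L² (q(L) = (2*L)*(L + 2*L) = (2*L)*(3*L) = 6*L²)
r = 6
h(g, m) = 6 - g
d(W, N) = -9/7 (d(W, N) = -2/7 + (6 - 1*13)/7 = -2/7 + (6 - 13)/7 = -2/7 + (⅐)*(-7) = -2/7 - 1 = -9/7)
1/(d(158, -168) + 4392) = 1/(-9/7 + 4392) = 1/(30735/7) = 7/30735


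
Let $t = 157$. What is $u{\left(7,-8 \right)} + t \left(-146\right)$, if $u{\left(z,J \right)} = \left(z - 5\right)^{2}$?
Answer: $-22918$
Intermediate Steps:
$u{\left(z,J \right)} = \left(-5 + z\right)^{2}$
$u{\left(7,-8 \right)} + t \left(-146\right) = \left(-5 + 7\right)^{2} + 157 \left(-146\right) = 2^{2} - 22922 = 4 - 22922 = -22918$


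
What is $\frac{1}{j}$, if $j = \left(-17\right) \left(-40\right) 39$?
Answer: $\frac{1}{26520} \approx 3.7707 \cdot 10^{-5}$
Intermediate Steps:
$j = 26520$ ($j = 680 \cdot 39 = 26520$)
$\frac{1}{j} = \frac{1}{26520}$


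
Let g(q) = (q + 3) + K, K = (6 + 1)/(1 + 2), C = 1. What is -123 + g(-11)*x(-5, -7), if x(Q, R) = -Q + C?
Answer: -157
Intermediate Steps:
x(Q, R) = 1 - Q (x(Q, R) = -Q + 1 = 1 - Q)
K = 7/3 ≈ 2.3333
g(q) = 16/3 + q (g(q) = (q + 3) + 7/3 = (3 + q) + 7/3 = 16/3 + q)
-123 + g(-11)*x(-5, -7) = -123 + (16/3 - 11)*(1 - 1*(-5)) = -123 - 17*(1 + 5)/3 = -123 - 17/3*6 = -123 - 34 = -157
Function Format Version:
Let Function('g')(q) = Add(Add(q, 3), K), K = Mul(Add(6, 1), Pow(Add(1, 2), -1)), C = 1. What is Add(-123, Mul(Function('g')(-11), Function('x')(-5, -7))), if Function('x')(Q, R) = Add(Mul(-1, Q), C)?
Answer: -157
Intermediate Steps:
Function('x')(Q, R) = Add(1, Mul(-1, Q)) (Function('x')(Q, R) = Add(Mul(-1, Q), 1) = Add(1, Mul(-1, Q)))
K = Rational(7, 3) (K = Mul(7, Pow(3, -1)) = Mul(7, Rational(1, 3)) = Rational(7, 3) ≈ 2.3333)
Function('g')(q) = Add(Rational(16, 3), q) (Function('g')(q) = Add(Add(q, 3), Rational(7, 3)) = Add(Add(3, q), Rational(7, 3)) = Add(Rational(16, 3), q))
Add(-123, Mul(Function('g')(-11), Function('x')(-5, -7))) = Add(-123, Mul(Add(Rational(16, 3), -11), Add(1, Mul(-1, -5)))) = Add(-123, Mul(Rational(-17, 3), Add(1, 5))) = Add(-123, Mul(Rational(-17, 3), 6)) = Add(-123, -34) = -157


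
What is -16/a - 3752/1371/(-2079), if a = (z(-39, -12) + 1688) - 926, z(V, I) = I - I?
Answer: -1017760/51712749 ≈ -0.019681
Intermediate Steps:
z(V, I) = 0
a = 762 (a = (0 + 1688) - 926 = 1688 - 926 = 762)
-16/a - 3752/1371/(-2079) = -16/762 - 3752/1371/(-2079) = -16*1/762 - 3752*1/1371*(-1/2079) = -8/381 - 3752/1371*(-1/2079) = -8/381 + 536/407187 = -1017760/51712749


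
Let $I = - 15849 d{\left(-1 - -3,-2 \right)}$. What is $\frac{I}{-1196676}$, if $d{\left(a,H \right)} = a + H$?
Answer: $0$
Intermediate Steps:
$d{\left(a,H \right)} = H + a$
$I = 0$ ($I = - 15849 \left(-2 - -2\right) = - 15849 \left(-2 + \left(-1 + 3\right)\right) = - 15849 \left(-2 + 2\right) = \left(-15849\right) 0 = 0$)
$\frac{I}{-1196676} = \frac{0}{-1196676} = 0 \left(- \frac{1}{1196676}\right) = 0$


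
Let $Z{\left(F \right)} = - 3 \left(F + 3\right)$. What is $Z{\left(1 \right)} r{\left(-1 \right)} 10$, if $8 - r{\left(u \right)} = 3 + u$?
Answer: $-720$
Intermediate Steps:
$r{\left(u \right)} = 5 - u$ ($r{\left(u \right)} = 8 - \left(3 + u\right) = 5 - u$)
$Z{\left(F \right)} = -9 - 3 F$ ($Z{\left(F \right)} = - 3 \left(3 + F\right) = -9 - 3 F$)
$Z{\left(1 \right)} r{\left(-1 \right)} 10 = \left(-9 - 3\right) \left(5 - -1\right) 10 = \left(-9 - 3\right) \left(5 + 1\right) 10 = \left(-12\right) 6 \cdot 10 = \left(-72\right) 10 = -720$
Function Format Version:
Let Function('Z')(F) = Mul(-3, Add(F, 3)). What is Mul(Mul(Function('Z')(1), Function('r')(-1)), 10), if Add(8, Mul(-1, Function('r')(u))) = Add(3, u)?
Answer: -720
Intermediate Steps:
Function('r')(u) = Add(5, Mul(-1, u)) (Function('r')(u) = Add(8, Mul(-1, Add(3, u))) = Add(8, Add(-3, Mul(-1, u))) = Add(5, Mul(-1, u)))
Function('Z')(F) = Add(-9, Mul(-3, F)) (Function('Z')(F) = Mul(-3, Add(3, F)) = Add(-9, Mul(-3, F)))
Mul(Mul(Function('Z')(1), Function('r')(-1)), 10) = Mul(Mul(Add(-9, Mul(-3, 1)), Add(5, Mul(-1, -1))), 10) = Mul(Mul(Add(-9, -3), Add(5, 1)), 10) = Mul(Mul(-12, 6), 10) = Mul(-72, 10) = -720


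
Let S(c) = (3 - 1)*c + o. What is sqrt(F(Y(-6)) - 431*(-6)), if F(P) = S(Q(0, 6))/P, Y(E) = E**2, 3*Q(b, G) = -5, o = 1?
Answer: sqrt(837843)/18 ≈ 50.852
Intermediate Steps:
Q(b, G) = -5/3 (Q(b, G) = (1/3)*(-5) = -5/3)
S(c) = 1 + 2*c (S(c) = (3 - 1)*c + 1 = 2*c + 1 = 1 + 2*c)
F(P) = -7/(3*P) (F(P) = (1 + 2*(-5/3))/P = (1 - 10/3)/P = -7/(3*P))
sqrt(F(Y(-6)) - 431*(-6)) = sqrt(-7/(3*((-6)**2)) - 431*(-6)) = sqrt(-7/3/36 + 2586) = sqrt(-7/3*1/36 + 2586) = sqrt(-7/108 + 2586) = sqrt(279281/108) = sqrt(837843)/18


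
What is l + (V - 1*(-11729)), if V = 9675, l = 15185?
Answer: 36589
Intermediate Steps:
l + (V - 1*(-11729)) = 15185 + (9675 - 1*(-11729)) = 15185 + (9675 + 11729) = 15185 + 21404 = 36589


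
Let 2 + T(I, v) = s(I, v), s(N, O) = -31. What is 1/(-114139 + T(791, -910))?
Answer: -1/114172 ≈ -8.7587e-6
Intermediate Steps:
T(I, v) = -33 (T(I, v) = -2 - 31 = -33)
1/(-114139 + T(791, -910)) = 1/(-114139 - 33) = 1/(-114172) = -1/114172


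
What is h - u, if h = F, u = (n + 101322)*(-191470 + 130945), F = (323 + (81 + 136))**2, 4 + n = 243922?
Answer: 20895942600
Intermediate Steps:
n = 243918 (n = -4 + 243922 = 243918)
F = 291600 (F = (323 + 217)**2 = 540**2 = 291600)
u = -20895651000 (u = (243918 + 101322)*(-191470 + 130945) = 345240*(-60525) = -20895651000)
h = 291600
h - u = 291600 - 1*(-20895651000) = 291600 + 20895651000 = 20895942600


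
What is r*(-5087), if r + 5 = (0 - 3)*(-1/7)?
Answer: 162784/7 ≈ 23255.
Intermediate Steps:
r = -32/7 (r = -5 + (0 - 3)*(-1/7) = -5 - (-3)/7 = -5 - 3*(-⅐) = -5 + 3/7 = -32/7 ≈ -4.5714)
r*(-5087) = -32/7*(-5087) = 162784/7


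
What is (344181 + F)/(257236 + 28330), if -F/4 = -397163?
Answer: 1932833/285566 ≈ 6.7684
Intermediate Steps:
F = 1588652 (F = -4*(-397163) = 1588652)
(344181 + F)/(257236 + 28330) = (344181 + 1588652)/(257236 + 28330) = 1932833/285566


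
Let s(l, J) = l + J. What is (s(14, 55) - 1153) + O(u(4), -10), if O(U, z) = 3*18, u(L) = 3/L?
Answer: -1030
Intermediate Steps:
s(l, J) = J + l
O(U, z) = 54
(s(14, 55) - 1153) + O(u(4), -10) = ((55 + 14) - 1153) + 54 = (69 - 1153) + 54 = -1084 + 54 = -1030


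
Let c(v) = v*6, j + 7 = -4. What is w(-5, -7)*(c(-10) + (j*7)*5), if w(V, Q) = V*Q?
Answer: -15575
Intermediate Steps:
j = -11 (j = -7 - 4 = -11)
c(v) = 6*v
w(V, Q) = Q*V
w(-5, -7)*(c(-10) + (j*7)*5) = (-7*(-5))*(6*(-10) - 11*7*5) = 35*(-60 - 77*5) = 35*(-60 - 385) = 35*(-445) = -15575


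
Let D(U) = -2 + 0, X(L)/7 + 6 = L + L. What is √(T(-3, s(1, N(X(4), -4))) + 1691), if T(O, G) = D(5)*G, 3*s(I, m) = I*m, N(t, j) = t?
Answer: √15135/3 ≈ 41.008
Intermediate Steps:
X(L) = -42 + 14*L (X(L) = -42 + 7*(L + L) = -42 + 7*(2*L) = -42 + 14*L)
s(I, m) = I*m/3 (s(I, m) = (I*m)/3 = I*m/3)
D(U) = -2
T(O, G) = -2*G
√(T(-3, s(1, N(X(4), -4))) + 1691) = √(-2*(-42 + 14*4)/3 + 1691) = √(-2*(-42 + 56)/3 + 1691) = √(-2*14/3 + 1691) = √(-28/3 + 1691) = √(5045/3) = √15135/3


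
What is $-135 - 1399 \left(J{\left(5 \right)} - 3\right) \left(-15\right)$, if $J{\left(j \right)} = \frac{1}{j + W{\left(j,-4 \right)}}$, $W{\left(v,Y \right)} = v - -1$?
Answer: $- \frac{673005}{11} \approx -61182.0$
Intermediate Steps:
$W{\left(v,Y \right)} = 1 + v$ ($W{\left(v,Y \right)} = v + 1 = 1 + v$)
$J{\left(j \right)} = \frac{1}{1 + 2 j}$ ($J{\left(j \right)} = \frac{1}{j + \left(1 + j\right)} = \frac{1}{1 + 2 j}$)
$-135 - 1399 \left(J{\left(5 \right)} - 3\right) \left(-15\right) = -135 - 1399 \left(\frac{1}{1 + 2 \cdot 5} - 3\right) \left(-15\right) = -135 - 1399 \left(\frac{1}{1 + 10} - 3\right) \left(-15\right) = -135 - 1399 \left(\frac{1}{11} - 3\right) \left(-15\right) = -135 - 1399 \left(\left(- \frac{32}{11}\right) \left(-15\right)\right) = -135 - \frac{671520}{11} = - \frac{673005}{11}$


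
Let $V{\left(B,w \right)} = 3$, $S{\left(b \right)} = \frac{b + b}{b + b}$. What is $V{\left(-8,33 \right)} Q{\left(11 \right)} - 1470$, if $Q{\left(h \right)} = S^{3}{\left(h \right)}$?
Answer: $-1467$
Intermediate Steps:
$S{\left(b \right)} = 1$ ($S{\left(b \right)} = \frac{2 b}{2 b} = 2 b \frac{1}{2 b} = 1$)
$Q{\left(h \right)} = 1$ ($Q{\left(h \right)} = 1^{3} = 1$)
$V{\left(-8,33 \right)} Q{\left(11 \right)} - 1470 = 3 \cdot 1 - 1470 = 3 - 1470 = -1467$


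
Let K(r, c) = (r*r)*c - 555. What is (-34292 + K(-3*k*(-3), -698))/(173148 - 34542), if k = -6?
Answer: -2070215/138606 ≈ -14.936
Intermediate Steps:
K(r, c) = -555 + c*r² (K(r, c) = r²*c - 555 = c*r² - 555 = -555 + c*r²)
(-34292 + K(-3*k*(-3), -698))/(173148 - 34542) = (-34292 + (-555 - 698*(-3*(-6)*(-3))²))/(173148 - 34542) = (-34292 + (-555 - 698*(18*(-3))²))/138606 = (-34292 + (-555 - 698*(-54)²))*(1/138606) = (-34292 + (-555 - 698*2916))*(1/138606) = (-34292 + (-555 - 2035368))*(1/138606) = (-34292 - 2035923)*(1/138606) = -2070215*1/138606 = -2070215/138606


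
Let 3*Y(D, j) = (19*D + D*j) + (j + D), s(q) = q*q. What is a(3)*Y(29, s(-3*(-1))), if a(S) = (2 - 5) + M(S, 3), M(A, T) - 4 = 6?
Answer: 5950/3 ≈ 1983.3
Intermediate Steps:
M(A, T) = 10 (M(A, T) = 4 + 6 = 10)
a(S) = 7 (a(S) = (2 - 5) + 10 = -3 + 10 = 7)
s(q) = q²
Y(D, j) = j/3 + 20*D/3 + D*j/3 (Y(D, j) = ((19*D + D*j) + (j + D))/3 = ((19*D + D*j) + (D + j))/3 = (j + 20*D + D*j)/3 = j/3 + 20*D/3 + D*j/3)
a(3)*Y(29, s(-3*(-1))) = 7*((-3*(-1))²/3 + (20/3)*29 + (⅓)*29*(-3*(-1))²) = 7*((⅓)*3² + 580/3 + (⅓)*29*3²) = 7*((⅓)*9 + 580/3 + (⅓)*29*9) = 7*(3 + 580/3 + 87) = 7*(850/3) = 5950/3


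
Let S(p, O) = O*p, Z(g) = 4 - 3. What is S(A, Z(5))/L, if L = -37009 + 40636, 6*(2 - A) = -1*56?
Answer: 34/10881 ≈ 0.0031247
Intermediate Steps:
A = 34/3 (A = 2 - (-1)*56/6 = 2 - ⅙*(-56) = 2 + 28/3 = 34/3 ≈ 11.333)
Z(g) = 1
L = 3627
S(A, Z(5))/L = (1*(34/3))/3627 = (34/3)*(1/3627) = 34/10881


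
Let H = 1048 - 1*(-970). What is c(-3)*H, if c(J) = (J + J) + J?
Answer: -18162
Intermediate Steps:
c(J) = 3*J (c(J) = 2*J + J = 3*J)
H = 2018 (H = 1048 + 970 = 2018)
c(-3)*H = (3*(-3))*2018 = -9*2018 = -18162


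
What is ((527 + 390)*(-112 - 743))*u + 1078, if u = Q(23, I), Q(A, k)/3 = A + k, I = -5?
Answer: -42336812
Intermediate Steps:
Q(A, k) = 3*A + 3*k (Q(A, k) = 3*(A + k) = 3*A + 3*k)
u = 54 (u = 3*23 + 3*(-5) = 69 - 15 = 54)
((527 + 390)*(-112 - 743))*u + 1078 = ((527 + 390)*(-112 - 743))*54 + 1078 = (917*(-855))*54 + 1078 = -784035*54 + 1078 = -42337890 + 1078 = -42336812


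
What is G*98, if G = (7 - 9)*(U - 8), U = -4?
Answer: 2352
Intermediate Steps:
G = 24 (G = (7 - 9)*(-4 - 8) = -2*(-12) = 24)
G*98 = 24*98 = 2352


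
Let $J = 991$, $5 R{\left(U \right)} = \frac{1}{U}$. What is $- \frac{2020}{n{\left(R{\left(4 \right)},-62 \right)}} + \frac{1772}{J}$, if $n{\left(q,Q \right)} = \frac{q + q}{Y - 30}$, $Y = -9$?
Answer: $\frac{780711572}{991} \approx 7.878 \cdot 10^{5}$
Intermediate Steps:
$R{\left(U \right)} = \frac{1}{5 U}$
$n{\left(q,Q \right)} = - \frac{2 q}{39}$ ($n{\left(q,Q \right)} = \frac{q + q}{-9 - 30} = \frac{2 q}{-39} = 2 q \left(- \frac{1}{39}\right) = - \frac{2 q}{39}$)
$- \frac{2020}{n{\left(R{\left(4 \right)},-62 \right)}} + \frac{1772}{J} = - \frac{2020}{\left(- \frac{2}{39}\right) \frac{1}{5 \cdot 4}} + \frac{1772}{991} = - \frac{2020}{\left(- \frac{2}{39}\right) \frac{1}{5} \cdot \frac{1}{4}} + 1772 \cdot \frac{1}{991} = - \frac{2020}{\left(- \frac{2}{39}\right) \frac{1}{20}} + \frac{1772}{991} = - \frac{2020}{- \frac{1}{390}} + \frac{1772}{991} = \left(-2020\right) \left(-390\right) + \frac{1772}{991} = 787800 + \frac{1772}{991} = \frac{780711572}{991}$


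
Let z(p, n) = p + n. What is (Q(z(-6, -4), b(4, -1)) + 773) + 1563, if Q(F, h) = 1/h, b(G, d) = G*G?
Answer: 37377/16 ≈ 2336.1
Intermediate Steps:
b(G, d) = G**2
z(p, n) = n + p
(Q(z(-6, -4), b(4, -1)) + 773) + 1563 = (1/(4**2) + 773) + 1563 = (1/16 + 773) + 1563 = 12369/16 + 1563 = 37377/16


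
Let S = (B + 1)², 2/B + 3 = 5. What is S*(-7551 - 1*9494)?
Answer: -68180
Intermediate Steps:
B = 1 (B = 2/(-3 + 5) = 2/2 = 2*(½) = 1)
S = 4 (S = (1 + 1)² = 2² = 4)
S*(-7551 - 1*9494) = 4*(-7551 - 1*9494) = 4*(-7551 - 9494) = 4*(-17045) = -68180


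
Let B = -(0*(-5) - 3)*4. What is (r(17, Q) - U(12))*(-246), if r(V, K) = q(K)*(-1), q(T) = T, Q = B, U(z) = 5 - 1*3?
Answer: 3444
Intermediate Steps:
U(z) = 2 (U(z) = 5 - 3 = 2)
B = 12 (B = -(0 - 3)*4 = -1*(-3)*4 = 3*4 = 12)
Q = 12
r(V, K) = -K (r(V, K) = K*(-1) = -K)
(r(17, Q) - U(12))*(-246) = (-1*12 - 1*2)*(-246) = (-12 - 2)*(-246) = -14*(-246) = 3444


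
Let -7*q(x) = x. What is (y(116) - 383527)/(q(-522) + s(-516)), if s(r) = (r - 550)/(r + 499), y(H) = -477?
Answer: -11424119/4084 ≈ -2797.3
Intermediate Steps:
q(x) = -x/7
s(r) = (-550 + r)/(499 + r)
(y(116) - 383527)/(q(-522) + s(-516)) = (-477 - 383527)/(-⅐*(-522) + (-550 - 516)/(499 - 516)) = -384004/(522/7 - 1066/(-17)) = -384004/(522/7 - 1/17*(-1066)) = -384004/(522/7 + 1066/17) = -384004/16336/119 = -384004*119/16336 = -11424119/4084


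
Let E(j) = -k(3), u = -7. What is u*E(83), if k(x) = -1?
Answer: -7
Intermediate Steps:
E(j) = 1 (E(j) = -1*(-1) = 1)
u*E(83) = -7*1 = -7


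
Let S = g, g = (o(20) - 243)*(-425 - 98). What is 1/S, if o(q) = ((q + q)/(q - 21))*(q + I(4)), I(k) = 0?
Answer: 1/545489 ≈ 1.8332e-6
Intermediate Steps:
o(q) = 2*q²/(-21 + q) (o(q) = ((q + q)/(q - 21))*(q + 0) = ((2*q)/(-21 + q))*q = (2*q/(-21 + q))*q = 2*q²/(-21 + q))
g = 545489 (g = (2*20²/(-21 + 20) - 243)*(-425 - 98) = (2*400/(-1) - 243)*(-523) = (2*400*(-1) - 243)*(-523) = (-800 - 243)*(-523) = -1043*(-523) = 545489)
S = 545489
1/S = 1/545489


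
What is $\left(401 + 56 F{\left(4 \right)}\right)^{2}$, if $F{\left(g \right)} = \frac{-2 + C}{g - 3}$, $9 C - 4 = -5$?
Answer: $\frac{6477025}{81} \approx 79963.0$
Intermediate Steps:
$C = - \frac{1}{9}$ ($C = \frac{4}{9} + \frac{1}{9} \left(-5\right) = \frac{4}{9} - \frac{5}{9} = - \frac{1}{9} \approx -0.11111$)
$F{\left(g \right)} = - \frac{19}{9 \left(-3 + g\right)}$ ($F{\left(g \right)} = \frac{-2 - \frac{1}{9}}{g - 3} = - \frac{19}{9 \left(-3 + g\right)}$)
$\left(401 + 56 F{\left(4 \right)}\right)^{2} = \left(401 + 56 \left(- \frac{19}{-27 + 9 \cdot 4}\right)\right)^{2} = \left(401 + 56 \left(- \frac{19}{-27 + 36}\right)\right)^{2} = \left(401 + 56 \left(- \frac{19}{9}\right)\right)^{2} = \left(401 - \frac{1064}{9}\right)^{2} = \left(\frac{2545}{9}\right)^{2} = \frac{6477025}{81}$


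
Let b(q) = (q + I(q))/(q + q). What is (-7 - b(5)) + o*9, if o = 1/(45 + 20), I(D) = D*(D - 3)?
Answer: -1087/130 ≈ -8.3615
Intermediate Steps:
I(D) = D*(-3 + D)
b(q) = (q + q*(-3 + q))/(2*q) (b(q) = (q + q*(-3 + q))/(q + q) = (q + q*(-3 + q))/((2*q)) = (q + q*(-3 + q))*(1/(2*q)) = (q + q*(-3 + q))/(2*q))
o = 1/65 ≈ 0.015385
(-7 - b(5)) + o*9 = (-7 - (-1 + (½)*5)) + (1/65)*9 = (-7 - (-1 + 5/2)) + 9/65 = (-7 - 1*3/2) + 9/65 = (-7 - 3/2) + 9/65 = -17/2 + 9/65 = -1087/130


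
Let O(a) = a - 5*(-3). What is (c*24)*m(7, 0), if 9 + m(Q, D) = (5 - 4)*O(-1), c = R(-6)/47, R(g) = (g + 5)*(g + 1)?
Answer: 600/47 ≈ 12.766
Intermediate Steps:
R(g) = (1 + g)*(5 + g) (R(g) = (5 + g)*(1 + g) = (1 + g)*(5 + g))
O(a) = 15 + a (O(a) = a + 15 = 15 + a)
c = 5/47 (c = (5 + (-6)² + 6*(-6))/47 = (5 + 36 - 36)*(1/47) = 5*(1/47) = 5/47 ≈ 0.10638)
m(Q, D) = 5 (m(Q, D) = -9 + (5 - 4)*(15 - 1) = -9 + 1*14 = -9 + 14 = 5)
(c*24)*m(7, 0) = ((5/47)*24)*5 = (120/47)*5 = 600/47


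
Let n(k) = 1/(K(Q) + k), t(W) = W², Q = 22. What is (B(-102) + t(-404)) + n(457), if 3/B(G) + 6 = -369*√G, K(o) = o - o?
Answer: 57552005345796/352612517 + 123*I*√102/1543162 ≈ 1.6322e+5 + 0.000805*I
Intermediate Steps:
K(o) = 0
n(k) = 1/k (n(k) = 1/(0 + k) = 1/k)
B(G) = 3/(-6 - 369*√G)
(B(-102) + t(-404)) + n(457) = (-1/(2 + 123*√(-102)) + (-404)²) + 1/457 = (-1/(2 + 123*(I*√102)) + 163216) + 1/457 = (-1/(2 + 123*I*√102) + 163216) + 1/457 = (163216 - 1/(2 + 123*I*√102)) + 1/457 = 74589713/457 - 1/(2 + 123*I*√102)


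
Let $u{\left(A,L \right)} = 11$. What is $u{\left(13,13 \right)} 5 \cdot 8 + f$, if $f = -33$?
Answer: $407$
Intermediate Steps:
$u{\left(13,13 \right)} 5 \cdot 8 + f = 11 \cdot 5 \cdot 8 - 33 = 11 \cdot 40 - 33 = 440 - 33 = 407$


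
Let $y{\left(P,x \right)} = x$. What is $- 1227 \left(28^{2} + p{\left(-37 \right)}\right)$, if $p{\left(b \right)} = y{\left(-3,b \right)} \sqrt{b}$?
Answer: $-961968 + 45399 i \sqrt{37} \approx -9.6197 \cdot 10^{5} + 2.7615 \cdot 10^{5} i$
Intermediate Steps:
$p{\left(b \right)} = b^{\frac{3}{2}}$ ($p{\left(b \right)} = b \sqrt{b} = b^{\frac{3}{2}}$)
$- 1227 \left(28^{2} + p{\left(-37 \right)}\right) = - 1227 \left(28^{2} + \left(-37\right)^{\frac{3}{2}}\right) = - 1227 \left(784 - 37 i \sqrt{37}\right) = -961968 + 45399 i \sqrt{37}$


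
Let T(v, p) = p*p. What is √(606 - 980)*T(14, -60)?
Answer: 3600*I*√374 ≈ 69621.0*I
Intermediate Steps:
T(v, p) = p²
√(606 - 980)*T(14, -60) = √(606 - 980)*(-60)² = √(-374)*3600 = (I*√374)*3600 = 3600*I*√374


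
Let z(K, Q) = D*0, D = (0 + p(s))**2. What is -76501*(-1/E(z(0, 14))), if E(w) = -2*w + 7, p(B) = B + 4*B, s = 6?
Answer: 76501/7 ≈ 10929.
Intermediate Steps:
p(B) = 5*B
D = 900 (D = (0 + 5*6)**2 = (0 + 30)**2 = 30**2 = 900)
z(K, Q) = 0 (z(K, Q) = 900*0 = 0)
E(w) = 7 - 2*w
-76501*(-1/E(z(0, 14))) = -76501*(-1/(7 - 2*0)) = -76501*(-1/(7 + 0)) = -76501/((-1*7)) = -76501/(-7) = -76501*(-1/7) = 76501/7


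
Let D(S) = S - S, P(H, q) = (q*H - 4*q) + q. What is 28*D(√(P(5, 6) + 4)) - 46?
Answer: -46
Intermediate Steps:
P(H, q) = -3*q + H*q (P(H, q) = (H*q - 4*q) + q = (-4*q + H*q) + q = -3*q + H*q)
D(S) = 0
28*D(√(P(5, 6) + 4)) - 46 = 28*0 - 46 = 0 - 46 = -46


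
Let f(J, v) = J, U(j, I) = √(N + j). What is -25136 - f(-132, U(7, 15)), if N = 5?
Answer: -25004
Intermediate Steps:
U(j, I) = √(5 + j)
-25136 - f(-132, U(7, 15)) = -25136 - 1*(-132) = -25136 + 132 = -25004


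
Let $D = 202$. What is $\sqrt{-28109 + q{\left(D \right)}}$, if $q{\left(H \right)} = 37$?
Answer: $22 i \sqrt{58} \approx 167.55 i$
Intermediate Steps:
$\sqrt{-28109 + q{\left(D \right)}} = \sqrt{-28109 + 37} = \sqrt{-28072} = 22 i \sqrt{58}$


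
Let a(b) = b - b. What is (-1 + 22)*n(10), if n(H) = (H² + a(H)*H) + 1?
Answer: 2121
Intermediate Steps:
a(b) = 0
n(H) = 1 + H² (n(H) = (H² + 0*H) + 1 = (H² + 0) + 1 = H² + 1 = 1 + H²)
(-1 + 22)*n(10) = (-1 + 22)*(1 + 10²) = 21*(1 + 100) = 21*101 = 2121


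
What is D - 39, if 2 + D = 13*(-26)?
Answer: -379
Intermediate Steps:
D = -340 (D = -2 + 13*(-26) = -2 - 338 = -340)
D - 39 = -340 - 39 = -379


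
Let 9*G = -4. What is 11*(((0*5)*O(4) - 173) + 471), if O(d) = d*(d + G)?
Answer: 3278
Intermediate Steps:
G = -4/9 (G = (⅑)*(-4) = -4/9 ≈ -0.44444)
O(d) = d*(-4/9 + d) (O(d) = d*(d - 4/9) = d*(-4/9 + d))
11*(((0*5)*O(4) - 173) + 471) = 11*(((0*5)*((⅑)*4*(-4 + 9*4)) - 173) + 471) = 11*((0*((⅑)*4*(-4 + 36)) - 173) + 471) = 11*((0*((⅑)*4*32) - 173) + 471) = 11*((0*(128/9) - 173) + 471) = 11*((0 - 173) + 471) = 11*(-173 + 471) = 11*298 = 3278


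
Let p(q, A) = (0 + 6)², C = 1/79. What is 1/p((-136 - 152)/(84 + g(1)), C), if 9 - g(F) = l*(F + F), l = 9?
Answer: 1/36 ≈ 0.027778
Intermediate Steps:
g(F) = 9 - 18*F (g(F) = 9 - 9*(F + F) = 9 - 9*2*F = 9 - 18*F)
C = 1/79 ≈ 0.012658
p(q, A) = 36 (p(q, A) = 6² = 36)
1/p((-136 - 152)/(84 + g(1)), C) = 1/36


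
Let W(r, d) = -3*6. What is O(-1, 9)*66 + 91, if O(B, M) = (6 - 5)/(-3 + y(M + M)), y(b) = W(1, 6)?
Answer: 615/7 ≈ 87.857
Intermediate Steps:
W(r, d) = -18
y(b) = -18
O(B, M) = -1/21 (O(B, M) = (6 - 5)/(-3 - 18) = 1/(-21) = 1*(-1/21) = -1/21)
O(-1, 9)*66 + 91 = -1/21*66 + 91 = -22/7 + 91 = 615/7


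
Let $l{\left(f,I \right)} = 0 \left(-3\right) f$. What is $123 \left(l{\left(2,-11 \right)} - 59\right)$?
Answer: $-7257$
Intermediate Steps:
$l{\left(f,I \right)} = 0$ ($l{\left(f,I \right)} = 0 f = 0$)
$123 \left(l{\left(2,-11 \right)} - 59\right) = 123 \left(0 - 59\right) = 123 \left(-59\right) = -7257$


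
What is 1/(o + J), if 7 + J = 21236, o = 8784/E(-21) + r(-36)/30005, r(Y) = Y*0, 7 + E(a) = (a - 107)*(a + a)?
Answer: 5369/113987285 ≈ 4.7102e-5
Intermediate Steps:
E(a) = -7 + 2*a*(-107 + a) (E(a) = -7 + (a - 107)*(a + a) = -7 + (-107 + a)*(2*a) = -7 + 2*a*(-107 + a))
r(Y) = 0
o = 8784/5369 (o = 8784/(-7 - 214*(-21) + 2*(-21)²) + 0/30005 = 8784/(-7 + 4494 + 2*441) + 0*(1/30005) = 8784/(-7 + 4494 + 882) + 0 = 8784/5369 + 0 = 8784/5369 ≈ 1.6361)
J = 21229 (J = -7 + 21236 = 21229)
1/(o + J) = 1/(8784/5369 + 21229) = 1/(113987285/5369) = 5369/113987285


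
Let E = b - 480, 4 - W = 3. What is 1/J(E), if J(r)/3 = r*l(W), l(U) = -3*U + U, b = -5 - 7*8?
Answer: 1/3246 ≈ 0.00030807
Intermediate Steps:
W = 1 (W = 4 - 1*3 = 4 - 3 = 1)
b = -61 (b = -5 - 56 = -61)
l(U) = -2*U
E = -541 (E = -61 - 480 = -541)
J(r) = -6*r (J(r) = 3*(r*(-2*1)) = 3*(r*(-2)) = 3*(-2*r) = -6*r)
1/J(E) = 1/(-6*(-541)) = 1/3246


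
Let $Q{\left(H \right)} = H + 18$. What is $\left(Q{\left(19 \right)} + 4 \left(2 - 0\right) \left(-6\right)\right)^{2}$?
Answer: $121$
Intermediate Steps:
$Q{\left(H \right)} = 18 + H$
$\left(Q{\left(19 \right)} + 4 \left(2 - 0\right) \left(-6\right)\right)^{2} = \left(\left(18 + 19\right) + 4 \left(2 - 0\right) \left(-6\right)\right)^{2} = \left(37 + 4 \left(2 + 0\right) \left(-6\right)\right)^{2} = \left(37 + 4 \cdot 2 \left(-6\right)\right)^{2} = \left(37 + 8 \left(-6\right)\right)^{2} = \left(37 - 48\right)^{2} = \left(-11\right)^{2} = 121$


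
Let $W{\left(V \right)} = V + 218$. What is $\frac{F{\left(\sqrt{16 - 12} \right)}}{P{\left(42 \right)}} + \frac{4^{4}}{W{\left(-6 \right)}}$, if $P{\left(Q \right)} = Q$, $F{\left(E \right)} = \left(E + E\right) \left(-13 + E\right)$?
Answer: $\frac{178}{1113} \approx 0.15993$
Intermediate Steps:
$F{\left(E \right)} = 2 E \left(-13 + E\right)$
$W{\left(V \right)} = 218 + V$
$\frac{F{\left(\sqrt{16 - 12} \right)}}{P{\left(42 \right)}} + \frac{4^{4}}{W{\left(-6 \right)}} = \frac{2 \sqrt{16 - 12} \left(-13 + \sqrt{16 - 12}\right)}{42} + \frac{4^{4}}{218 - 6} = 2 \sqrt{4} \left(-13 + \sqrt{4}\right) \frac{1}{42} + \frac{256}{212} = 2 \cdot 2 \left(-13 + 2\right) \frac{1}{42} + 256 \cdot \frac{1}{212} = 2 \cdot 2 \left(-11\right) \frac{1}{42} + \frac{64}{53} = \left(-44\right) \frac{1}{42} + \frac{64}{53} = - \frac{22}{21} + \frac{64}{53} = \frac{178}{1113}$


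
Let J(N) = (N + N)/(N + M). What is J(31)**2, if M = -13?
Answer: 961/81 ≈ 11.864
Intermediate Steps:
J(N) = 2*N/(-13 + N) (J(N) = (N + N)/(N - 13) = (2*N)/(-13 + N) = 2*N/(-13 + N))
J(31)**2 = (2*31/(-13 + 31))**2 = (2*31/18)**2 = (2*31*(1/18))**2 = (31/9)**2 = 961/81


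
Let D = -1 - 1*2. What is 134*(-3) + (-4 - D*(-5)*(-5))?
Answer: -331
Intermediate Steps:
D = -3 (D = -1 - 2 = -3)
134*(-3) + (-4 - D*(-5)*(-5)) = 134*(-3) + (-4 - (-3*(-5))*(-5)) = -402 + (-4 - 15*(-5)) = -402 + (-4 - 1*(-75)) = -402 + (-4 + 75) = -402 + 71 = -331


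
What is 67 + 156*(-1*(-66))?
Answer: 10363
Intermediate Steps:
67 + 156*(-1*(-66)) = 67 + 156*66 = 67 + 10296 = 10363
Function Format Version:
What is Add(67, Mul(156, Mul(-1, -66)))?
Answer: 10363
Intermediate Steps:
Add(67, Mul(156, Mul(-1, -66))) = Add(67, Mul(156, 66)) = Add(67, 10296) = 10363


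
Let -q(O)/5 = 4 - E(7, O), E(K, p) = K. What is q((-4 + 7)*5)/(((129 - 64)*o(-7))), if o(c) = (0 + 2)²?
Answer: 3/52 ≈ 0.057692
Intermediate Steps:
o(c) = 4 (o(c) = 2² = 4)
q(O) = 15 (q(O) = -5*(4 - 1*7) = -5*(4 - 7) = -5*(-3) = 15)
q((-4 + 7)*5)/(((129 - 64)*o(-7))) = 15/(((129 - 64)*4)) = 15/((65*4)) = 15/260 = 15*(1/260) = 3/52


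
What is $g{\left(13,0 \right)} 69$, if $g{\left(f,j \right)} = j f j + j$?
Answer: $0$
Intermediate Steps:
$g{\left(f,j \right)} = j + f j^{2}$ ($g{\left(f,j \right)} = f j j + j = f j^{2} + j = j + f j^{2}$)
$g{\left(13,0 \right)} 69 = 0 \left(1 + 13 \cdot 0\right) 69 = 0 \left(1 + 0\right) 69 = 0 \cdot 1 \cdot 69 = 0 \cdot 69 = 0$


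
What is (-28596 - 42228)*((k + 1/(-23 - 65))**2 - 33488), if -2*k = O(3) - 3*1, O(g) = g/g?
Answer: 2295790972059/968 ≈ 2.3717e+9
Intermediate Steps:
O(g) = 1
k = 1 (k = -(1 - 3*1)/2 = -(1 - 3)/2 = -1/2*(-2) = 1)
(-28596 - 42228)*((k + 1/(-23 - 65))**2 - 33488) = (-28596 - 42228)*((1 + 1/(-23 - 65))**2 - 33488) = -70824*((1 + 1/(-88))**2 - 33488) = -70824*((1 - 1/88)**2 - 33488) = -70824*((87/88)**2 - 33488) = -70824*(7569/7744 - 33488) = -70824*(-259323503/7744) = 2295790972059/968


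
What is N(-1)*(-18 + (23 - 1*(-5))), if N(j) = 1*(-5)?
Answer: -50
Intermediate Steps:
N(j) = -5
N(-1)*(-18 + (23 - 1*(-5))) = -5*(-18 + (23 - 1*(-5))) = -5*(-18 + (23 + 5)) = -5*(-18 + 28) = -5*10 = -50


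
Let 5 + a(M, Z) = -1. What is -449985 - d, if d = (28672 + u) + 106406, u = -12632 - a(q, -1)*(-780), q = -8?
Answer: -567751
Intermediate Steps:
a(M, Z) = -6 (a(M, Z) = -5 - 1 = -6)
u = -17312 (u = -12632 - (-6)*(-780) = -12632 - 1*4680 = -12632 - 4680 = -17312)
d = 117766 (d = (28672 - 17312) + 106406 = 11360 + 106406 = 117766)
-449985 - d = -449985 - 1*117766 = -449985 - 117766 = -567751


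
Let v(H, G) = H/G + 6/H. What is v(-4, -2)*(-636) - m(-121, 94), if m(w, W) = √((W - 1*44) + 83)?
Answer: -318 - √133 ≈ -329.53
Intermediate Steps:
v(H, G) = 6/H + H/G
m(w, W) = √(39 + W) (m(w, W) = √((W - 44) + 83) = √((-44 + W) + 83) = √(39 + W))
v(-4, -2)*(-636) - m(-121, 94) = (6/(-4) - 4/(-2))*(-636) - √(39 + 94) = (6*(-¼) - 4*(-½))*(-636) - √133 = (-3/2 + 2)*(-636) - √133 = (½)*(-636) - √133 = -318 - √133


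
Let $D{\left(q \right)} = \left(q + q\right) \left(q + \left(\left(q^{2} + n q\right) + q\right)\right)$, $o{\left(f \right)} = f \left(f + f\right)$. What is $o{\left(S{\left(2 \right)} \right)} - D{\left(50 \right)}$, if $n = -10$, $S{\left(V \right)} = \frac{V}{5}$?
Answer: $- \frac{5249992}{25} \approx -2.1 \cdot 10^{5}$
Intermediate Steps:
$S{\left(V \right)} = \frac{V}{5}$ ($S{\left(V \right)} = V \frac{1}{5} = \frac{V}{5}$)
$o{\left(f \right)} = 2 f^{2}$ ($o{\left(f \right)} = f 2 f = 2 f^{2}$)
$D{\left(q \right)} = 2 q \left(q^{2} - 8 q\right)$ ($D{\left(q \right)} = \left(q + q\right) \left(q + \left(\left(q^{2} - 10 q\right) + q\right)\right) = 2 q \left(q + \left(q^{2} - 9 q\right)\right) = 2 q \left(q^{2} - 8 q\right)$)
$o{\left(S{\left(2 \right)} \right)} - D{\left(50 \right)} = 2 \left(\frac{1}{5} \cdot 2\right)^{2} - 2 \cdot 50^{2} \left(-8 + 50\right) = 2 \left(\frac{2}{5}\right)^{2} - 2 \cdot 2500 \cdot 42 = 2 \cdot \frac{4}{25} - 210000 = \frac{8}{25} - 210000 = - \frac{5249992}{25}$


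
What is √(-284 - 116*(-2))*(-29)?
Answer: -58*I*√13 ≈ -209.12*I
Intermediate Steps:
√(-284 - 116*(-2))*(-29) = √(-284 + 232)*(-29) = √(-52)*(-29) = (2*I*√13)*(-29) = -58*I*√13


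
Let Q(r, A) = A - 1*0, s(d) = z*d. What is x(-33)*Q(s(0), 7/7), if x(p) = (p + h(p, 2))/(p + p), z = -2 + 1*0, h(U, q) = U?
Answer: 1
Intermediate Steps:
z = -2 (z = -2 + 0 = -2)
x(p) = 1 (x(p) = (p + p)/(p + p) = (2*p)/((2*p)) = (2*p)*(1/(2*p)) = 1)
s(d) = -2*d
Q(r, A) = A (Q(r, A) = A + 0 = A)
x(-33)*Q(s(0), 7/7) = 1*(7/7) = 1*(7*(⅐)) = 1*1 = 1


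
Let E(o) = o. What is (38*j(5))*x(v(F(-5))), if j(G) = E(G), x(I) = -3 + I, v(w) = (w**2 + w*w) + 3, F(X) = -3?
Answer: 3420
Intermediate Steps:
v(w) = 3 + 2*w**2 (v(w) = (w**2 + w**2) + 3 = 2*w**2 + 3 = 3 + 2*w**2)
j(G) = G
(38*j(5))*x(v(F(-5))) = (38*5)*(-3 + (3 + 2*(-3)**2)) = 190*(-3 + (3 + 2*9)) = 190*(-3 + (3 + 18)) = 190*(-3 + 21) = 190*18 = 3420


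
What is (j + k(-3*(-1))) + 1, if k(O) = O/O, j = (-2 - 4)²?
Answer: 38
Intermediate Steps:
j = 36 (j = (-6)² = 36)
k(O) = 1
(j + k(-3*(-1))) + 1 = (36 + 1) + 1 = 37 + 1 = 38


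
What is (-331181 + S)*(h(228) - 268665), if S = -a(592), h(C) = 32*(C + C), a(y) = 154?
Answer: 84183277455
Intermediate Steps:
h(C) = 64*C (h(C) = 32*(2*C) = 64*C)
S = -154 (S = -1*154 = -154)
(-331181 + S)*(h(228) - 268665) = (-331181 - 154)*(64*228 - 268665) = -331335*(14592 - 268665) = -331335*(-254073) = 84183277455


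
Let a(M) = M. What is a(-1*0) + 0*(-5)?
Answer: 0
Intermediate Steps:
a(-1*0) + 0*(-5) = -1*0 + 0*(-5) = 0 + 0 = 0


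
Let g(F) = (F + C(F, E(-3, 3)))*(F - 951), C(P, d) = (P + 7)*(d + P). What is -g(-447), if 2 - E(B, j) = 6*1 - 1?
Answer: 276179094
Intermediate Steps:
E(B, j) = -3 (E(B, j) = 2 - (6*1 - 1) = 2 - (6 - 1) = 2 - 1*5 = 2 - 5 = -3)
C(P, d) = (7 + P)*(P + d)
g(F) = (-951 + F)*(-21 + F² + 5*F) (g(F) = (F + (F² + 7*F + 7*(-3) + F*(-3)))*(F - 951) = (F + (F² + 7*F - 21 - 3*F))*(-951 + F) = (F + (-21 + F² + 4*F))*(-951 + F) = (-21 + F² + 5*F)*(-951 + F) = (-951 + F)*(-21 + F² + 5*F))
-g(-447) = -(19971 + (-447)³ - 4776*(-447) - 946*(-447)²) = -(19971 - 89314623 + 2134872 - 946*199809) = -(19971 - 89314623 + 2134872 - 189019314) = -1*(-276179094) = 276179094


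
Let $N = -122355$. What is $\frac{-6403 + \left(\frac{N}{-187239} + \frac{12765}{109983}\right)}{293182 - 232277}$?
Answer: $- \frac{14649090737979}{139358130888665} \approx -0.10512$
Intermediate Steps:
$\frac{-6403 + \left(\frac{N}{-187239} + \frac{12765}{109983}\right)}{293182 - 232277} = \frac{-6403 + \left(- \frac{122355}{-187239} + \frac{12765}{109983}\right)}{293182 - 232277} = \frac{-6403 + \left(\left(-122355\right) \left(- \frac{1}{187239}\right) + 12765 \cdot \frac{1}{109983}\right)}{60905} = \left(-6403 + \left(\frac{40785}{62413} + \frac{4255}{36661}\right)\right) \frac{1}{60905} = \left(-6403 + \frac{1760786200}{2288122993}\right) \frac{1}{60905} = \left(- \frac{14649090737979}{2288122993}\right) \frac{1}{60905} = - \frac{14649090737979}{139358130888665}$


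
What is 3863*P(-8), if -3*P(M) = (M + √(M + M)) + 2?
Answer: 7726 - 15452*I/3 ≈ 7726.0 - 5150.7*I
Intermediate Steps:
P(M) = -⅔ - M/3 - √2*√M/3 (P(M) = -((M + √(M + M)) + 2)/3 = -((M + √(2*M)) + 2)/3 = -((M + √2*√M) + 2)/3 = -(2 + M + √2*√M)/3 = -⅔ - M/3 - √2*√M/3)
3863*P(-8) = 3863*(-⅔ - ⅓*(-8) - √2*√(-8)/3) = 3863*(-⅔ + 8/3 - √2*2*I*√2/3) = 3863*(-⅔ + 8/3 - 4*I/3) = 3863*(2 - 4*I/3) = 7726 - 15452*I/3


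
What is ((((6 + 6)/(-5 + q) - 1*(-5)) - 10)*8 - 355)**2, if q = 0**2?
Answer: 4289041/25 ≈ 1.7156e+5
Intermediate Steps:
q = 0
((((6 + 6)/(-5 + q) - 1*(-5)) - 10)*8 - 355)**2 = ((((6 + 6)/(-5 + 0) - 1*(-5)) - 10)*8 - 355)**2 = (((12/(-5) + 5) - 10)*8 - 355)**2 = (((12*(-1/5) + 5) - 10)*8 - 355)**2 = (((-12/5 + 5) - 10)*8 - 355)**2 = ((13/5 - 10)*8 - 355)**2 = (-37/5*8 - 355)**2 = (-296/5 - 355)**2 = (-2071/5)**2 = 4289041/25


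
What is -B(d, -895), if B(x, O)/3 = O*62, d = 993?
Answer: 166470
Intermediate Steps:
B(x, O) = 186*O (B(x, O) = 3*(O*62) = 3*(62*O) = 186*O)
-B(d, -895) = -186*(-895) = -1*(-166470) = 166470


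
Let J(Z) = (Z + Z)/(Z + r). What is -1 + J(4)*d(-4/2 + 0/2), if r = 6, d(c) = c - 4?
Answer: -29/5 ≈ -5.8000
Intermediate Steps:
d(c) = -4 + c
J(Z) = 2*Z/(6 + Z) (J(Z) = (Z + Z)/(Z + 6) = (2*Z)/(6 + Z) = 2*Z/(6 + Z))
-1 + J(4)*d(-4/2 + 0/2) = -1 + (2*4/(6 + 4))*(-4 + (-4/2 + 0/2)) = -1 + (2*4/10)*(-4 + (-4*½ + 0*(½))) = -1 + (2*4*(⅒))*(-4 + (-2 + 0)) = -1 + 4*(-4 - 2)/5 = -1 + (⅘)*(-6) = -1 - 24/5 = -29/5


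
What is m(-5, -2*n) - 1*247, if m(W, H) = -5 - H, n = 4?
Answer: -244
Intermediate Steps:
m(-5, -2*n) - 1*247 = (-5 - (-2)*4) - 1*247 = (-5 - 1*(-8)) - 247 = (-5 + 8) - 247 = 3 - 247 = -244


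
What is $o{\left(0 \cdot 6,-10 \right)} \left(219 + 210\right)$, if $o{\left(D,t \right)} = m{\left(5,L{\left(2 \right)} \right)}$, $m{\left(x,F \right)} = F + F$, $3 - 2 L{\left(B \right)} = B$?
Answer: $429$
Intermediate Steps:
$L{\left(B \right)} = \frac{3}{2} - \frac{B}{2}$
$m{\left(x,F \right)} = 2 F$
$o{\left(D,t \right)} = 1$ ($o{\left(D,t \right)} = 2 \left(\frac{3}{2} - 1\right) = 2 \cdot \frac{1}{2} = 1$)
$o{\left(0 \cdot 6,-10 \right)} \left(219 + 210\right) = 1 \left(219 + 210\right) = 1 \cdot 429 = 429$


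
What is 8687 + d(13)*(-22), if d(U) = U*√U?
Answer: 8687 - 286*√13 ≈ 7655.8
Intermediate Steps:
d(U) = U^(3/2)
8687 + d(13)*(-22) = 8687 + 13^(3/2)*(-22) = 8687 + (13*√13)*(-22) = 8687 - 286*√13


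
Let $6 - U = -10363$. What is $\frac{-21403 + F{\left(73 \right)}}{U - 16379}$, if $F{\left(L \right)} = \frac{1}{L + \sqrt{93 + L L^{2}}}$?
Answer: $\frac{4107032408}{1153261905} - \frac{\sqrt{389110}}{2306523810} \approx 3.5612$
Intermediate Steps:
$U = 10369$ ($U = 6 - -10363 = 6 + 10363 = 10369$)
$F{\left(L \right)} = \frac{1}{L + \sqrt{93 + L^{3}}}$
$\frac{-21403 + F{\left(73 \right)}}{U - 16379} = \frac{-21403 + \frac{1}{73 + \sqrt{93 + 73^{3}}}}{10369 - 16379} = \frac{-21403 + \frac{1}{73 + \sqrt{93 + 389017}}}{-6010} = \left(-21403 + \frac{1}{73 + \sqrt{389110}}\right) \left(- \frac{1}{6010}\right) = \frac{21403}{6010} - \frac{1}{6010 \left(73 + \sqrt{389110}\right)}$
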